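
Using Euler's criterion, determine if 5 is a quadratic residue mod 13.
By Euler's criterion: 5^{6} ≡ 12 mod 13. Since this equals -1 (≡ 12), 5 is not a QR.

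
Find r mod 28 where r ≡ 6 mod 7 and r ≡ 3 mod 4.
M = 7 × 4 = 28. M₁ = 4, y₁ ≡ 2 mod 7. M₂ = 7, y₂ ≡ 3 mod 4. r = 6×4×2 + 3×7×3 ≡ 27 mod 28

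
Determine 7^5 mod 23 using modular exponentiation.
By repeated squaring (mod 23): 7^{1}≡7, 7^{2}≡3, 7^{4}≡9. Then 7^{5} = 7^{4+1} ≡ 9 × 7 ≡ 17 (mod 23)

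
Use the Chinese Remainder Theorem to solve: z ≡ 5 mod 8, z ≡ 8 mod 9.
M = 8 × 9 = 72. M₁ = 9, y₁ ≡ 1 mod 8. M₂ = 8, y₂ ≡ 8 mod 9. z = 5×9×1 + 8×8×8 ≡ 53 mod 72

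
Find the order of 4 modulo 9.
Powers of 4 mod 9: 4^1≡4, 4^2≡7, 4^3≡1. ord_9(4) = 3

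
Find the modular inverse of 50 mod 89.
Since 89 is prime, by Fermat 50^(-1) ≡ 50^{87} ≡ 73 (mod 89). Verify: 50 × 73 = 3650 ≡ 1 (mod 89)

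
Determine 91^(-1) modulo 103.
Since 103 is prime, by Fermat 91^(-1) ≡ 91^{101} ≡ 60 mod 103. Verify: 91 × 60 = 5460 ≡ 1 mod 103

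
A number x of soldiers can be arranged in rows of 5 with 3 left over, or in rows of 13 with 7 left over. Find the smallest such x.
M = 5 × 13 = 65. M₁ = 13, y₁ ≡ 2 (mod 5). M₂ = 5, y₂ ≡ 8 (mod 13). x = 3×13×2 + 7×5×8 ≡ 33 (mod 65)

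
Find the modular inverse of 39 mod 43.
Since 43 is prime, by Fermat 39^(-1) ≡ 39^{41} ≡ 32 mod 43. Verify: 39 × 32 = 1248 ≡ 1 mod 43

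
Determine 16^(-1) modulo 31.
Since 31 is prime, by Fermat 16^(-1) ≡ 16^{29} ≡ 2 (mod 31). Verify: 16 × 2 = 32 ≡ 1 (mod 31)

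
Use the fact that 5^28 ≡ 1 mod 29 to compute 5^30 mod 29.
By Fermat: 5^{28} ≡ 1 mod 29. So 5^{30} = 5^{28} · 5^{2} ≡ 5^{2} ≡ 25 mod 29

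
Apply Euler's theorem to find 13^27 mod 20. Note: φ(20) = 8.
By Euler: 13^{8} ≡ 1 mod 20 since gcd(13, 20) = 1. 27 = 3×8 + 3. So 13^{27} ≡ 13^{3} ≡ 17 mod 20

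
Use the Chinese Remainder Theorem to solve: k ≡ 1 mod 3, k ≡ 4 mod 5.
M = 3 × 5 = 15. M₁ = 5, y₁ ≡ 2 mod 3. M₂ = 3, y₂ ≡ 2 mod 5. k = 1×5×2 + 4×3×2 ≡ 4 mod 15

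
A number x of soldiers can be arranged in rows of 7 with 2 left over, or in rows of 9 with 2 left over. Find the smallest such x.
M = 7 × 9 = 63. M₁ = 9, y₁ ≡ 4 mod 7. M₂ = 7, y₂ ≡ 4 mod 9. x = 2×9×4 + 2×7×4 ≡ 2 mod 63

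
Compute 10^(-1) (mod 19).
Since 19 is prime, by Fermat 10^(-1) ≡ 10^{17} ≡ 2 (mod 19). Verify: 10 × 2 = 20 ≡ 1 (mod 19)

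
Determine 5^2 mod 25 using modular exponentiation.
5^{2} = 25 ≡ 0 mod 25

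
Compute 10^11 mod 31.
By repeated squaring (mod 31): 10^{1}≡10, 10^{2}≡7, 10^{4}≡18, 10^{8}≡14. Then 10^{11} = 10^{8+2+1} ≡ 14 × 7 × 10 ≡ 19 (mod 31)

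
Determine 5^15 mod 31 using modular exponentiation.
By repeated squaring (mod 31): 5^{1}≡5, 5^{2}≡25, 5^{4}≡5, 5^{8}≡25. Then 5^{15} = 5^{8+4+2+1} ≡ 25 × 5 × 25 × 5 ≡ 1 (mod 31)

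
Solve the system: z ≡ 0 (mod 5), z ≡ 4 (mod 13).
M = 5 × 13 = 65. M₁ = 13, y₁ ≡ 2 (mod 5). M₂ = 5, y₂ ≡ 8 (mod 13). z = 0×13×2 + 4×5×8 ≡ 30 (mod 65)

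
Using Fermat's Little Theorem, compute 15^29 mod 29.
By Fermat: 15^{28} ≡ 1 (mod 29). So 15^{29} = 15^{28} · 15^{1} ≡ 15^{1} ≡ 15 (mod 29)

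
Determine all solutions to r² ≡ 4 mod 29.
The square roots of 4 mod 29 are 27 and 2. Verify: 27² = 729 ≡ 4 mod 29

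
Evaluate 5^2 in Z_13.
5^{2} = 25 ≡ 12 (mod 13)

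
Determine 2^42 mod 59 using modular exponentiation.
By repeated squaring mod 59: 2^{1}≡2, 2^{2}≡4, 2^{4}≡16, 2^{8}≡20, 2^{16}≡46, 2^{32}≡51. Then 2^{42} = 2^{32+8+2} ≡ 51 × 20 × 4 ≡ 9 mod 59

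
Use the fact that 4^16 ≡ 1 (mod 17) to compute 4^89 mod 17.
By Fermat: 4^{16} ≡ 1 (mod 17). 89 = 5×16 + 9. So 4^{89} ≡ 4^{9} ≡ 4 (mod 17)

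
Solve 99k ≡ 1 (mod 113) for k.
Since 113 is prime, by Fermat 99^(-1) ≡ 99^{111} ≡ 8 (mod 113). Verify: 99 × 8 = 792 ≡ 1 (mod 113)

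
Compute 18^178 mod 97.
Using Fermat: 18^{96} ≡ 1 (mod 97). 178 ≡ 82 (mod 96). So 18^{178} ≡ 18^{82} ≡ 33 (mod 97)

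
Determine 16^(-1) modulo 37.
Since 37 is prime, by Fermat 16^(-1) ≡ 16^{35} ≡ 7 mod 37. Verify: 16 × 7 = 112 ≡ 1 mod 37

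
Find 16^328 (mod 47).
Using Fermat: 16^{46} ≡ 1 (mod 47). 328 ≡ 6 (mod 46). So 16^{328} ≡ 16^{6} ≡ 2 (mod 47)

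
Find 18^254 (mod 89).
Using Fermat: 18^{88} ≡ 1 (mod 89). 254 ≡ 78 (mod 88). So 18^{254} ≡ 18^{78} ≡ 11 (mod 89)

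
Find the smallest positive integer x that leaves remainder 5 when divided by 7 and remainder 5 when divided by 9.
M = 7 × 9 = 63. M₁ = 9, y₁ ≡ 4 mod 7. M₂ = 7, y₂ ≡ 4 mod 9. x = 5×9×4 + 5×7×4 ≡ 5 mod 63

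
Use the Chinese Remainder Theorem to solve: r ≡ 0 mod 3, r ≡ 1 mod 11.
M = 3 × 11 = 33. M₁ = 11, y₁ ≡ 2 mod 3. M₂ = 3, y₂ ≡ 4 mod 11. r = 0×11×2 + 1×3×4 ≡ 12 mod 33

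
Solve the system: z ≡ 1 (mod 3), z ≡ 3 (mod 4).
M = 3 × 4 = 12. M₁ = 4, y₁ ≡ 1 (mod 3). M₂ = 3, y₂ ≡ 3 (mod 4). z = 1×4×1 + 3×3×3 ≡ 7 (mod 12)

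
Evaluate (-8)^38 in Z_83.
By repeated squaring mod 83: (-8)^{1}≡75, (-8)^{2}≡64, (-8)^{4}≡29, (-8)^{8}≡11, (-8)^{16}≡38, (-8)^{32}≡33. Then (-8)^{38} = (-8)^{32+4+2} ≡ 33 × 29 × 64 ≡ 77 mod 83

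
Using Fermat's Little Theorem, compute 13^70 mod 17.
By Fermat: 13^{16} ≡ 1 (mod 17). 70 = 4×16 + 6. So 13^{70} ≡ 13^{6} ≡ 16 (mod 17)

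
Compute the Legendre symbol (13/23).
(13/23) = 13^{11} mod 23 = 1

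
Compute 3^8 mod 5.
Using Fermat: 3^{4} ≡ 1 (mod 5). 8 ≡ 0 (mod 4). So 3^{8} ≡ 3^{0} ≡ 1 (mod 5)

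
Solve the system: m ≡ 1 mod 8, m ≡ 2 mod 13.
M = 8 × 13 = 104. M₁ = 13, y₁ ≡ 5 mod 8. M₂ = 8, y₂ ≡ 5 mod 13. m = 1×13×5 + 2×8×5 ≡ 41 mod 104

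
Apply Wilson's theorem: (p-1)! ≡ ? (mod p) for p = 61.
By Wilson's theorem, (60)! ≡ -1 ≡ 60 mod 61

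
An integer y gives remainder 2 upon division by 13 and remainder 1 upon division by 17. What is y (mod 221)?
M = 13 × 17 = 221. M₁ = 17, y₁ ≡ 10 (mod 13). M₂ = 13, y₂ ≡ 4 (mod 17). y = 2×17×10 + 1×13×4 ≡ 171 (mod 221)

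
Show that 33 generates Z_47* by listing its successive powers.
33^1, 33^2, ..., 33^{46} mod 47: [33, 8, 29, 17, 44, 42, 23, 7, 43, 9, 15, 25, 26, 12, 20, 2, 19, 16, 11, 34, 41, 37, 46, 14, 39, 18, 30, 3, 5, 24, 40, 4, 38, 32, 22, 21, 35, 27, 45, 28, 31, 36, 13, 6, 10, 1]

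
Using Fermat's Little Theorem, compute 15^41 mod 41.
By Fermat: 15^{40} ≡ 1 (mod 41). So 15^{41} = 15^{40} · 15^{1} ≡ 15^{1} ≡ 15 (mod 41)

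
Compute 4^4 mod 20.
4^{4} = 256 ≡ 16 mod 20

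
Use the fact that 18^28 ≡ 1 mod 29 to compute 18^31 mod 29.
By Fermat: 18^{28} ≡ 1 mod 29. So 18^{31} = 18^{28} · 18^{3} ≡ 18^{3} ≡ 3 mod 29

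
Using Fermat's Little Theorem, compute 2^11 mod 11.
By Fermat: 2^{10} ≡ 1 mod 11. So 2^{11} = 2^{10} · 2^{1} ≡ 2^{1} ≡ 2 mod 11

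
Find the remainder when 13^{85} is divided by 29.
By Fermat: 13^{28} ≡ 1 (mod 29). 85 = 3×28 + 1. So 13^{85} ≡ 13^{1} ≡ 13 (mod 29)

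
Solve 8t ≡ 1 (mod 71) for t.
Since 71 is prime, by Fermat 8^(-1) ≡ 8^{69} ≡ 9 (mod 71). Verify: 8 × 9 = 72 ≡ 1 (mod 71)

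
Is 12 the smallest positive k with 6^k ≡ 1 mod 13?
Powers of 6 mod 13: 6^1≡6, 6^2≡10, 6^3≡8, 6^4≡9, 6^5≡2, 6^6≡12, 6^7≡7, 6^8≡3, 6^9≡5, 6^10≡4, 6^11≡11, 6^12≡1. First k with 6^k≡1 is k=12. Yes, ord_13(6) = 12.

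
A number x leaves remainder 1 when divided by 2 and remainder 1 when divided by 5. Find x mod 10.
M = 2 × 5 = 10. M₁ = 5, y₁ ≡ 1 mod 2. M₂ = 2, y₂ ≡ 3 mod 5. x = 1×5×1 + 1×2×3 ≡ 1 mod 10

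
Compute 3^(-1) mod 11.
Since 11 is prime, by Fermat 3^(-1) ≡ 3^{9} ≡ 4 mod 11. Verify: 3 × 4 = 12 ≡ 1 mod 11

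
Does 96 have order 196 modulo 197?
96^{98} ≡ 1 mod 197 and 98 < 196, so ord_197(96) = 98 ≠ 196 and 96 is not a primitive root.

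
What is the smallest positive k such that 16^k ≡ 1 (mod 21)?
Powers of 16 mod 21: 16^1≡16, 16^2≡4, 16^3≡1. So the order of 16 is 3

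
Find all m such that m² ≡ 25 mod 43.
The square roots of 25 mod 43 are 38 and 5. Verify: 38² = 1444 ≡ 25 mod 43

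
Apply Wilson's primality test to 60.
(59)! mod 60 = 0. Since 0 ≢ -1 mod 60, 60 is not prime.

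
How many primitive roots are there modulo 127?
Number of primitive roots mod 127 = φ(p-1) = φ(126) = 36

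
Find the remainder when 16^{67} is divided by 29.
By Fermat: 16^{28} ≡ 1 (mod 29). 67 = 2×28 + 11. So 16^{67} ≡ 16^{11} ≡ 25 (mod 29)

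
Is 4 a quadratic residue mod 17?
By Euler's criterion: 4^{8} ≡ 1 mod 17. Since this equals 1, 4 is a QR.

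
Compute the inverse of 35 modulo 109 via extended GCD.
Extended GCD: 35(-28) + 109(9) = 1. So 35^(-1) ≡ -28 ≡ 81 mod 109. Verify: 35 × 81 = 2835 ≡ 1 mod 109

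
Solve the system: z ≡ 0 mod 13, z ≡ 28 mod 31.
M = 13 × 31 = 403. M₁ = 31, y₁ ≡ 8 mod 13. M₂ = 13, y₂ ≡ 12 mod 31. z = 0×31×8 + 28×13×12 ≡ 338 mod 403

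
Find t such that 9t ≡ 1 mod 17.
Since 17 is prime, by Fermat 9^(-1) ≡ 9^{15} ≡ 2 mod 17. Verify: 9 × 2 = 18 ≡ 1 mod 17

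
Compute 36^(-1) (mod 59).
Since 59 is prime, by Fermat 36^(-1) ≡ 36^{57} ≡ 41 (mod 59). Verify: 36 × 41 = 1476 ≡ 1 (mod 59)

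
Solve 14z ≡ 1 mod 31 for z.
Since 31 is prime, by Fermat 14^(-1) ≡ 14^{29} ≡ 20 mod 31. Verify: 14 × 20 = 280 ≡ 1 mod 31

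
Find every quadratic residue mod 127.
Squares in Z_127*: {1, 2, 4, 8, 9, 11, 13, 15, 16, 17, 18, 19, 21, 22, 25, 26, 30, 31, 32, 34, 35, 36, 37, 38, 41, 42, 44, 47, 49, 50, 52, 60, 61, 62, 64, 68, 69, 70, 71, 72, 73, 74, 76, 79, 81, 82, 84, 87, 88, 94, 98, 99, 100, 103, 104, 107, 113, 115, 117, 120, 121, 122, 124}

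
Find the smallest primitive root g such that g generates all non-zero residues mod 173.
g = 2. Powers: [2, 4, 8, 16, 32, 64, 128, 83, 166, 159, ...] generates all 172 non-zero residues.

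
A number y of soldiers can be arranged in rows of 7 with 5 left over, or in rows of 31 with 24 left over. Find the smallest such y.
M = 7 × 31 = 217. M₁ = 31, y₁ ≡ 5 (mod 7). M₂ = 7, y₂ ≡ 9 (mod 31). y = 5×31×5 + 24×7×9 ≡ 117 (mod 217)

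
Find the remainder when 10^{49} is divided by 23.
By Fermat: 10^{22} ≡ 1 (mod 23). 49 = 2×22 + 5. So 10^{49} ≡ 10^{5} ≡ 19 (mod 23)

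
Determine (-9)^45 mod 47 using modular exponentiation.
By repeated squaring mod 47: (-9)^{1}≡38, (-9)^{2}≡34, (-9)^{4}≡28, (-9)^{8}≡32, (-9)^{16}≡37, (-9)^{32}≡6. Then (-9)^{45} = (-9)^{32+8+4+1} ≡ 6 × 32 × 28 × 38 ≡ 26 mod 47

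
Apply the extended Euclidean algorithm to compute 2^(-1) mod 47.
Extended GCD: 2(-23) + 47(1) = 1. So 2^(-1) ≡ -23 ≡ 24 (mod 47). Verify: 2 × 24 = 48 ≡ 1 (mod 47)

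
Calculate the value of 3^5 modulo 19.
By repeated squaring (mod 19): 3^{1}≡3, 3^{2}≡9, 3^{4}≡5. Then 3^{5} = 3^{4+1} ≡ 5 × 3 ≡ 15 (mod 19)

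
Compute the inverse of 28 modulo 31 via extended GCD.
Extended GCD: 28(10) + 31(-9) = 1. So 28^(-1) ≡ 10 (mod 31). Verify: 28 × 10 = 280 ≡ 1 (mod 31)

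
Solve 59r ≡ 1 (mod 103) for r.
Since 103 is prime, by Fermat 59^(-1) ≡ 59^{101} ≡ 7 (mod 103). Verify: 59 × 7 = 413 ≡ 1 (mod 103)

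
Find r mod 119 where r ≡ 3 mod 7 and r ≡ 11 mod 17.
M = 7 × 17 = 119. M₁ = 17, y₁ ≡ 5 mod 7. M₂ = 7, y₂ ≡ 5 mod 17. r = 3×17×5 + 11×7×5 ≡ 45 mod 119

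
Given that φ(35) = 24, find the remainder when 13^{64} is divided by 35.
By Euler: 13^{24} ≡ 1 (mod 35) since gcd(13, 35) = 1. 64 = 2×24 + 16. So 13^{64} ≡ 13^{16} ≡ 1 (mod 35)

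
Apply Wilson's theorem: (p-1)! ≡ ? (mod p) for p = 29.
By Wilson's theorem, (28)! ≡ -1 ≡ 28 mod 29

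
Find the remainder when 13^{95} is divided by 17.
By Fermat: 13^{16} ≡ 1 mod 17. 95 = 5×16 + 15. So 13^{95} ≡ 13^{15} ≡ 4 mod 17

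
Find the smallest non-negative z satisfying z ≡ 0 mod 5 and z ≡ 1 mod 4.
M = 5 × 4 = 20. M₁ = 4, y₁ ≡ 4 mod 5. M₂ = 5, y₂ ≡ 1 mod 4. z = 0×4×4 + 1×5×1 ≡ 5 mod 20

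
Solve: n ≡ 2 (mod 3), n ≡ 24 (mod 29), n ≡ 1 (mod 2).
M = 3 × 29 × 2 = 174. M₁ = 58, y₁ ≡ 1 (mod 3). M₂ = 6, y₂ ≡ 5 (mod 29). M₃ = 87, y₃ ≡ 1 (mod 2). n = 2×58×1 + 24×6×5 + 1×87×1 ≡ 53 (mod 174)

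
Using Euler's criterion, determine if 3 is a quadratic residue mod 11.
By Euler's criterion: 3^{5} ≡ 1 (mod 11). Since this equals 1, 3 is a QR.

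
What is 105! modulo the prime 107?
(106)! = (105)! × (106) ≡ -1 mod 107. So (105)! ≡ -1 × (106)^(-1) ≡ (-1)×(-1) = 1 mod 107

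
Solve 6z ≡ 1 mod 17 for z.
Since 17 is prime, by Fermat 6^(-1) ≡ 6^{15} ≡ 3 mod 17. Verify: 6 × 3 = 18 ≡ 1 mod 17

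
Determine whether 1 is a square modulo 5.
By Euler's criterion: 1^{2} ≡ 1 mod 5. Since this equals 1, 1 is a QR.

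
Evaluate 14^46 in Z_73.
By repeated squaring (mod 73): 14^{1}≡14, 14^{2}≡50, 14^{4}≡18, 14^{8}≡32, 14^{16}≡2, 14^{32}≡4. Then 14^{46} = 14^{32+8+4+2} ≡ 4 × 32 × 18 × 50 ≡ 6 (mod 73)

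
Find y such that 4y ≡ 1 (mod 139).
Since 139 is prime, by Fermat 4^(-1) ≡ 4^{137} ≡ 35 (mod 139). Verify: 4 × 35 = 140 ≡ 1 (mod 139)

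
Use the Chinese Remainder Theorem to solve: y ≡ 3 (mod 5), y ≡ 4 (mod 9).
M = 5 × 9 = 45. M₁ = 9, y₁ ≡ 4 (mod 5). M₂ = 5, y₂ ≡ 2 (mod 9). y = 3×9×4 + 4×5×2 ≡ 13 (mod 45)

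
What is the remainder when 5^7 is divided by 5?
By repeated squaring (mod 5): 5^{1}≡0, 5^{2}≡0, 5^{4}≡0. Then 5^{7} = 5^{4+2+1} ≡ 0 × 0 × 0 ≡ 0 (mod 5)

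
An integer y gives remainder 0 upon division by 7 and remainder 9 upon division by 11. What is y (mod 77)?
M = 7 × 11 = 77. M₁ = 11, y₁ ≡ 2 (mod 7). M₂ = 7, y₂ ≡ 8 (mod 11). y = 0×11×2 + 9×7×8 ≡ 42 (mod 77)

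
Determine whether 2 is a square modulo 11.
By Euler's criterion: 2^{5} ≡ 10 mod 11. Since this equals -1 (≡ 10), 2 is not a QR.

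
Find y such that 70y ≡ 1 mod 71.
Since 71 is prime, by Fermat 70^(-1) ≡ 70^{69} ≡ 70 mod 71. Verify: 70 × 70 = 4900 ≡ 1 mod 71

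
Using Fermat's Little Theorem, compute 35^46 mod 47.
By Fermat's Little Theorem, 35^{46} ≡ 1 (mod 47) since 47 is prime and gcd(35, 47) = 1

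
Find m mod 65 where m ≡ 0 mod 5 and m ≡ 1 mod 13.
M = 5 × 13 = 65. M₁ = 13, y₁ ≡ 2 mod 5. M₂ = 5, y₂ ≡ 8 mod 13. m = 0×13×2 + 1×5×8 ≡ 40 mod 65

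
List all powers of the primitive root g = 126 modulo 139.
126^1, 126^2, ..., 126^{138} mod 139: [126, 30, 27, 66, 115, 34, 114, 47, 84, 20, 18, 44, 123, 69, 76, 124, 56, 106, 12, 122, 82, 46, 97, 129, 130, 117, 8, 35, 101, 77, 111, 86, 133, 78, 98, 116, 21, 5, 74, 11, 135, 52, 19, 31, 14, 96, 3, 100, 90, 81, 59, 67, 102, 64, 2, 113, 60, 54, 132, 91, 68, 89, 94, 29, 40, 36, 88, 107, 138, 13, 109, 112, 73, 24, 105, 25, 92, 55, 119, 121, 95, 16, 70, 63, 15, 83, 33, 127, 17, 57, 93, 42, 10, 9, 22, 131, 104, 38, 62, 28, 53, 6, 61, 41, 23, 118, 134, 65, 128, 4, 87, 120, 108, 125, 43, 136, 39, 49, 58, 80, 72, 37, 75, 137, 26, 79, 85, 7, 48, 71, 50, 45, 110, 99, 103, 51, 32, 1]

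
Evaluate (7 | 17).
(7/17) = 7^{8} mod 17 = -1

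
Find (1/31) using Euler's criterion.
(1/31) = 1^{15} mod 31 = 1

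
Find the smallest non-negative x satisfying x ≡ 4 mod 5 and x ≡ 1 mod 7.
M = 5 × 7 = 35. M₁ = 7, y₁ ≡ 3 mod 5. M₂ = 5, y₂ ≡ 3 mod 7. x = 4×7×3 + 1×5×3 ≡ 29 mod 35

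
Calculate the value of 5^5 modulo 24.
By repeated squaring mod 24: 5^{1}≡5, 5^{2}≡1, 5^{4}≡1. Then 5^{5} = 5^{4+1} ≡ 1 × 5 ≡ 5 mod 24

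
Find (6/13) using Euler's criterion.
(6/13) = 6^{6} mod 13 = -1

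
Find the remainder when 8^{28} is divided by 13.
By Fermat: 8^{12} ≡ 1 (mod 13). 28 = 2×12 + 4. So 8^{28} ≡ 8^{4} ≡ 1 (mod 13)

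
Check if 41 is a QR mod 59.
By Euler's criterion: 41^{29} ≡ 1 mod 59. Since this equals 1, 41 is a QR.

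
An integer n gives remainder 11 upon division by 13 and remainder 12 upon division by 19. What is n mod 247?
M = 13 × 19 = 247. M₁ = 19, y₁ ≡ 11 mod 13. M₂ = 13, y₂ ≡ 3 mod 19. n = 11×19×11 + 12×13×3 ≡ 50 mod 247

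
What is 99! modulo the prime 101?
(100)! = (99)! × (100) ≡ -1 mod 101. So (99)! ≡ -1 × (100)^(-1) ≡ (-1)×(-1) = 1 mod 101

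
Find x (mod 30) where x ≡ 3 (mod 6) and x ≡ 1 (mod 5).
M = 6 × 5 = 30. M₁ = 5, y₁ ≡ 5 (mod 6). M₂ = 6, y₂ ≡ 1 (mod 5). x = 3×5×5 + 1×6×1 ≡ 21 (mod 30)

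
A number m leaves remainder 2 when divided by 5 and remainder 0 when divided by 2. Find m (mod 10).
M = 5 × 2 = 10. M₁ = 2, y₁ ≡ 3 (mod 5). M₂ = 5, y₂ ≡ 1 (mod 2). m = 2×2×3 + 0×5×1 ≡ 2 (mod 10)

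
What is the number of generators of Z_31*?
A prime p has φ(p-1) primitive roots; here φ(30) = 8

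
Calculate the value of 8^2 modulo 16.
8^{2} = 64 ≡ 0 mod 16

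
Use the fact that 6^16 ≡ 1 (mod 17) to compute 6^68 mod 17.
By Fermat: 6^{16} ≡ 1 (mod 17). 68 = 4×16 + 4. So 6^{68} ≡ 6^{4} ≡ 4 (mod 17)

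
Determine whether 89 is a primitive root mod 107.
89^{53} ≡ 1 mod 107 and 53 < 106, so ord_107(89) = 53 ≠ 106 and 89 is not a primitive root.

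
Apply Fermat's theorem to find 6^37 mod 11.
By Fermat: 6^{10} ≡ 1 mod 11. 37 = 3×10 + 7. So 6^{37} ≡ 6^{7} ≡ 8 mod 11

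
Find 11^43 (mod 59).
By repeated squaring (mod 59): 11^{1}≡11, 11^{2}≡3, 11^{4}≡9, 11^{8}≡22, 11^{16}≡12, 11^{32}≡26. Then 11^{43} = 11^{32+8+2+1} ≡ 26 × 22 × 3 × 11 ≡ 55 (mod 59)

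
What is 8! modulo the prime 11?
(10)! = (8)! × (9) × (10) ≡ -1 (mod 11). So (8)! ≡ -1 × [(10)(9)]^(-1) ≡ 5 (mod 11)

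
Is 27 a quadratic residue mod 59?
By Euler's criterion: 27^{29} ≡ 1 mod 59. Since this equals 1, 27 is a QR.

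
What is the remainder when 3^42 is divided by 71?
By repeated squaring (mod 71): 3^{1}≡3, 3^{2}≡9, 3^{4}≡10, 3^{8}≡29, 3^{16}≡60, 3^{32}≡50. Then 3^{42} = 3^{32+8+2} ≡ 50 × 29 × 9 ≡ 57 (mod 71)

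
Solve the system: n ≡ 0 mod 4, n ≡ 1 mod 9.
M = 4 × 9 = 36. M₁ = 9, y₁ ≡ 1 mod 4. M₂ = 4, y₂ ≡ 7 mod 9. n = 0×9×1 + 1×4×7 ≡ 28 mod 36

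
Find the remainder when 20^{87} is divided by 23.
By Fermat: 20^{22} ≡ 1 mod 23. 87 = 3×22 + 21. So 20^{87} ≡ 20^{21} ≡ 15 mod 23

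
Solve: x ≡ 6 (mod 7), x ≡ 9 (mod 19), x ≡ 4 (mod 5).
M = 7 × 19 × 5 = 665. M₁ = 95, y₁ ≡ 2 (mod 7). M₂ = 35, y₂ ≡ 6 (mod 19). M₃ = 133, y₃ ≡ 2 (mod 5). x = 6×95×2 + 9×35×6 + 4×133×2 ≡ 104 (mod 665)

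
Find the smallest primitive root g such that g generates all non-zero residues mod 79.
g = 3. Powers: [3, 9, 27, 2, 6, 18, 54, 4, ...] generates all 78 non-zero residues.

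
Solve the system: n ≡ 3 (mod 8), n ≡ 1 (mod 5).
M = 8 × 5 = 40. M₁ = 5, y₁ ≡ 5 (mod 8). M₂ = 8, y₂ ≡ 2 (mod 5). n = 3×5×5 + 1×8×2 ≡ 11 (mod 40)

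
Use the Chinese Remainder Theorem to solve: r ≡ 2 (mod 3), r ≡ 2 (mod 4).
M = 3 × 4 = 12. M₁ = 4, y₁ ≡ 1 (mod 3). M₂ = 3, y₂ ≡ 3 (mod 4). r = 2×4×1 + 2×3×3 ≡ 2 (mod 12)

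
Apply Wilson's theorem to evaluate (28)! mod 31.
(30)! = (28)! × (29) × (30) ≡ -1 (mod 31). So (28)! ≡ -1 × [(30)(29)]^(-1) ≡ 15 (mod 31)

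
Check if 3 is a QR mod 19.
By Euler's criterion: 3^{9} ≡ 18 mod 19. Since this equals -1 (≡ 18), 3 is not a QR.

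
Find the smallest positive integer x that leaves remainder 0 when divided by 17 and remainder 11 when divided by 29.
M = 17 × 29 = 493. M₁ = 29, y₁ ≡ 10 (mod 17). M₂ = 17, y₂ ≡ 12 (mod 29). x = 0×29×10 + 11×17×12 ≡ 272 (mod 493)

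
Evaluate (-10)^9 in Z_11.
By repeated squaring mod 11: (-10)^{1}≡1, (-10)^{2}≡1, (-10)^{4}≡1, (-10)^{8}≡1. Then (-10)^{9} = (-10)^{8+1} ≡ 1 × 1 ≡ 1 mod 11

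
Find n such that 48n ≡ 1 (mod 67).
Since 67 is prime, by Fermat 48^(-1) ≡ 48^{65} ≡ 7 (mod 67). Verify: 48 × 7 = 336 ≡ 1 (mod 67)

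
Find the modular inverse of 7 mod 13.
Since 13 is prime, by Fermat 7^(-1) ≡ 7^{11} ≡ 2 (mod 13). Verify: 7 × 2 = 14 ≡ 1 (mod 13)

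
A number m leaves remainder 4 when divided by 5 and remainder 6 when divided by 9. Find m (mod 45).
M = 5 × 9 = 45. M₁ = 9, y₁ ≡ 4 (mod 5). M₂ = 5, y₂ ≡ 2 (mod 9). m = 4×9×4 + 6×5×2 ≡ 24 (mod 45)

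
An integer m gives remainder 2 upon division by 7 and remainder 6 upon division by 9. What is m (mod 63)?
M = 7 × 9 = 63. M₁ = 9, y₁ ≡ 4 (mod 7). M₂ = 7, y₂ ≡ 4 (mod 9). m = 2×9×4 + 6×7×4 ≡ 51 (mod 63)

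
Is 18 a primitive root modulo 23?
18^{11} ≡ 1 mod 23 and 11 < 22, so ord_23(18) = 11 ≠ 22 and 18 is not a primitive root.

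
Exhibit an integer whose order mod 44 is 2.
21 has order 2 mod 44 since 21^{2} ≡ 1 (mod 44) and no smaller power works.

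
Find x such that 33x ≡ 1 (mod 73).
Since 73 is prime, by Fermat 33^(-1) ≡ 33^{71} ≡ 31 (mod 73). Verify: 33 × 31 = 1023 ≡ 1 (mod 73)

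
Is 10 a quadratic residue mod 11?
By Euler's criterion: 10^{5} ≡ 10 mod 11. Since this equals -1 (≡ 10), 10 is not a QR.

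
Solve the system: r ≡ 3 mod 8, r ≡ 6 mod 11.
M = 8 × 11 = 88. M₁ = 11, y₁ ≡ 3 mod 8. M₂ = 8, y₂ ≡ 7 mod 11. r = 3×11×3 + 6×8×7 ≡ 83 mod 88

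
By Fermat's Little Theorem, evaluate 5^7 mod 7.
By Fermat: 5^{6} ≡ 1 mod 7. So 5^{7} = 5^{6} · 5^{1} ≡ 5^{1} ≡ 5 mod 7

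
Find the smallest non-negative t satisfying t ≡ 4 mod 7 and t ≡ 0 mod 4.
M = 7 × 4 = 28. M₁ = 4, y₁ ≡ 2 mod 7. M₂ = 7, y₂ ≡ 3 mod 4. t = 4×4×2 + 0×7×3 ≡ 4 mod 28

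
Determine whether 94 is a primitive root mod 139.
94^{46} ≡ 1 (mod 139) and 46 < 138, so ord_139(94) = 46 ≠ 138 and 94 is not a primitive root.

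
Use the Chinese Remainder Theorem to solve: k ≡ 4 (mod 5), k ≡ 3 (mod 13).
M = 5 × 13 = 65. M₁ = 13, y₁ ≡ 2 (mod 5). M₂ = 5, y₂ ≡ 8 (mod 13). k = 4×13×2 + 3×5×8 ≡ 29 (mod 65)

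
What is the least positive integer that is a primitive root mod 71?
g = 7. Powers: [7, 49, 59, 58, 51, 2, 14, 27, ...] generates all 70 non-zero residues.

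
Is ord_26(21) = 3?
Powers of 21 mod 26: 21^1≡21, 21^2≡25, 21^3≡5, 21^4≡1. 21^3≡5≢1, so ord ≠ 3. No, the actual order is 4.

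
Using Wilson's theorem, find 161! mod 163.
(162)! = (161)! × (162) ≡ -1 mod 163. So (161)! ≡ -1 × (162)^(-1) ≡ (-1)×(-1) = 1 mod 163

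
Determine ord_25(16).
Powers of 16 mod 25: 16^1≡16, 16^2≡6, 16^3≡21, 16^4≡11, 16^5≡1. ord_25(16) = 5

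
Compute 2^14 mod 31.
By repeated squaring mod 31: 2^{1}≡2, 2^{2}≡4, 2^{4}≡16, 2^{8}≡8. Then 2^{14} = 2^{8+4+2} ≡ 8 × 16 × 4 ≡ 16 mod 31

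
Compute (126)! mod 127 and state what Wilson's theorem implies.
(126)! mod 127 = 126. Since this equals -1 mod 127, Wilson confirms 127 is prime.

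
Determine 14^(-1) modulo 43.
Since 43 is prime, by Fermat 14^(-1) ≡ 14^{41} ≡ 40 mod 43. Verify: 14 × 40 = 560 ≡ 1 mod 43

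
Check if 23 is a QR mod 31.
By Euler's criterion: 23^{15} ≡ 30 mod 31. Since this equals -1 (≡ 30), 23 is not a QR.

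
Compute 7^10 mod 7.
By repeated squaring mod 7: 7^{1}≡0, 7^{2}≡0, 7^{4}≡0, 7^{8}≡0. Then 7^{10} = 7^{8+2} ≡ 0 × 0 ≡ 0 mod 7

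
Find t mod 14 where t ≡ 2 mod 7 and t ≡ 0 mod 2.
M = 7 × 2 = 14. M₁ = 2, y₁ ≡ 4 mod 7. M₂ = 7, y₂ ≡ 1 mod 2. t = 2×2×4 + 0×7×1 ≡ 2 mod 14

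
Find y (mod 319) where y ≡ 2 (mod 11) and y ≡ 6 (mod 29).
M = 11 × 29 = 319. M₁ = 29, y₁ ≡ 8 (mod 11). M₂ = 11, y₂ ≡ 8 (mod 29). y = 2×29×8 + 6×11×8 ≡ 35 (mod 319)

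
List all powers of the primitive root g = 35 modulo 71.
35^1, 35^2, ..., 35^{70} mod 71: [35, 18, 62, 40, 51, 10, 66, 38, 52, 45, 13, 29, 21, 25, 23, 24, 59, 6, 68, 37, 17, 27, 22, 60, 41, 15, 28, 57, 7, 32, 55, 8, 67, 2, 70, 36, 53, 9, 31, 20, 61, 5, 33, 19, 26, 58, 42, 50, 46, 48, 47, 12, 65, 3, 34, 54, 44, 49, 11, 30, 56, 43, 14, 64, 39, 16, 63, 4, 69, 1]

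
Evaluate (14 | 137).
(14/137) = 14^{68} mod 137 = 1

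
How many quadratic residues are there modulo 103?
The squaring map on Z_103* is 2-to-1, so there are (102)/2 = 51 QRs.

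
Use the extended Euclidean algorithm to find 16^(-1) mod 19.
Extended GCD: 16(6) + 19(-5) = 1. So 16^(-1) ≡ 6 (mod 19). Verify: 16 × 6 = 96 ≡ 1 (mod 19)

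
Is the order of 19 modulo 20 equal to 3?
Powers of 19 mod 20: 19^1≡19, 19^2≡1. Already 19^2≡1, so the order is 2 < 3. No, the actual order is 2.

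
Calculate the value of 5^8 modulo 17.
By repeated squaring (mod 17): 5^{1}≡5, 5^{2}≡8, 5^{4}≡13, 5^{8}≡16. So 5^{8} ≡ 16 (mod 17)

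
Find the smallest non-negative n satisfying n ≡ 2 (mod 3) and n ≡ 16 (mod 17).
M = 3 × 17 = 51. M₁ = 17, y₁ ≡ 2 (mod 3). M₂ = 3, y₂ ≡ 6 (mod 17). n = 2×17×2 + 16×3×6 ≡ 50 (mod 51)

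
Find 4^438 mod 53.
Using Fermat: 4^{52} ≡ 1 mod 53. 438 ≡ 22 mod 52. So 4^{438} ≡ 4^{22} ≡ 47 mod 53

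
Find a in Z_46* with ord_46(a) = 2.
45 has order 2 mod 46 since 45^{2} ≡ 1 (mod 46) and no smaller power works.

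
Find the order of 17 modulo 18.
Powers of 17 mod 18: 17^1≡17, 17^2≡1. ord_18(17) = 2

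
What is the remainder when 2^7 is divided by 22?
By repeated squaring (mod 22): 2^{1}≡2, 2^{2}≡4, 2^{4}≡16. Then 2^{7} = 2^{4+2+1} ≡ 16 × 4 × 2 ≡ 18 (mod 22)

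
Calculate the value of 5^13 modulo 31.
By repeated squaring (mod 31): 5^{1}≡5, 5^{2}≡25, 5^{4}≡5, 5^{8}≡25. Then 5^{13} = 5^{8+4+1} ≡ 25 × 5 × 5 ≡ 5 (mod 31)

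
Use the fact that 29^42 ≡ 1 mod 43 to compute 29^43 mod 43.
By Fermat: 29^{42} ≡ 1 mod 43. So 29^{43} = 29^{42} · 29^{1} ≡ 29^{1} ≡ 29 mod 43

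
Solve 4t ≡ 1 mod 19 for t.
Since 19 is prime, by Fermat 4^(-1) ≡ 4^{17} ≡ 5 mod 19. Verify: 4 × 5 = 20 ≡ 1 mod 19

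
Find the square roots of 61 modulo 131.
The square roots of 61 mod 131 are 89 and 42. Verify: 89² = 7921 ≡ 61 (mod 131)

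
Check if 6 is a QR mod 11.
By Euler's criterion: 6^{5} ≡ 10 (mod 11). Since this equals -1 (≡ 10), 6 is not a QR.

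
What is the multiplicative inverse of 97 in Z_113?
Since 113 is prime, by Fermat 97^(-1) ≡ 97^{111} ≡ 7 (mod 113). Verify: 97 × 7 = 679 ≡ 1 (mod 113)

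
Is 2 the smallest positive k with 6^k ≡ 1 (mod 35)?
Powers of 6 mod 35: 6^1≡6, 6^2≡1. First k with 6^k≡1 is k=2. Yes, ord_35(6) = 2.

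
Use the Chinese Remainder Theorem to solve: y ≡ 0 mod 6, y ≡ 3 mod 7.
M = 6 × 7 = 42. M₁ = 7, y₁ ≡ 1 mod 6. M₂ = 6, y₂ ≡ 6 mod 7. y = 0×7×1 + 3×6×6 ≡ 24 mod 42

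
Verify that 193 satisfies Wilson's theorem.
(192)! mod 193 = 192. Since this equals -1 (mod 193), Wilson confirms 193 is prime.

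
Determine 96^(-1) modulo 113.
Since 113 is prime, by Fermat 96^(-1) ≡ 96^{111} ≡ 93 (mod 113). Verify: 96 × 93 = 8928 ≡ 1 (mod 113)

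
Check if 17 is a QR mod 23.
By Euler's criterion: 17^{11} ≡ 22 mod 23. Since this equals -1 (≡ 22), 17 is not a QR.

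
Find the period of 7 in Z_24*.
Powers of 7 mod 24: 7^1≡7, 7^2≡1. So the order of 7 is 2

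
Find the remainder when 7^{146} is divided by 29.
By Fermat: 7^{28} ≡ 1 mod 29. 146 = 5×28 + 6. So 7^{146} ≡ 7^{6} ≡ 25 mod 29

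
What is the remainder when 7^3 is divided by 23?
7^{3} = 343 ≡ 21 (mod 23)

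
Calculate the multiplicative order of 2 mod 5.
Powers of 2 mod 5: 2^1≡2, 2^2≡4, 2^3≡3, 2^4≡1. ord_5(2) = 4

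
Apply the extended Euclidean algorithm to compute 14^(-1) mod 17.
Extended GCD: 14(-6) + 17(5) = 1. So 14^(-1) ≡ -6 ≡ 11 mod 17. Verify: 14 × 11 = 154 ≡ 1 mod 17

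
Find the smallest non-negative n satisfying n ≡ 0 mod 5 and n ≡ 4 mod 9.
M = 5 × 9 = 45. M₁ = 9, y₁ ≡ 4 mod 5. M₂ = 5, y₂ ≡ 2 mod 9. n = 0×9×4 + 4×5×2 ≡ 40 mod 45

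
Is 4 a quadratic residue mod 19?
By Euler's criterion: 4^{9} ≡ 1 (mod 19). Since this equals 1, 4 is a QR.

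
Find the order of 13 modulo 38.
Powers of 13 mod 38: 13^1≡13, 13^2≡17, 13^3≡31, 13^4≡23, 13^5≡33, 13^6≡11, 13^7≡29, 13^8≡35, 13^9≡37, 13^10≡25, 13^11≡21, 13^12≡7, 13^13≡15, 13^14≡5, 13^15≡27, 13^16≡9, 13^17≡3, 13^18≡1. So the order of 13 is 18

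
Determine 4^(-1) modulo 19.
Since 19 is prime, by Fermat 4^(-1) ≡ 4^{17} ≡ 5 (mod 19). Verify: 4 × 5 = 20 ≡ 1 (mod 19)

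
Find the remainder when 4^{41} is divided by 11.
By Fermat: 4^{10} ≡ 1 mod 11. 41 = 4×10 + 1. So 4^{41} ≡ 4^{1} ≡ 4 mod 11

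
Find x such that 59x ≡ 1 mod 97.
Since 97 is prime, by Fermat 59^(-1) ≡ 59^{95} ≡ 74 mod 97. Verify: 59 × 74 = 4366 ≡ 1 mod 97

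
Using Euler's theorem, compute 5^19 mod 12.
By Euler: 5^{4} ≡ 1 mod 12 since gcd(5, 12) = 1. 19 = 4×4 + 3. So 5^{19} ≡ 5^{3} ≡ 5 mod 12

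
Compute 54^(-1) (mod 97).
Since 97 is prime, by Fermat 54^(-1) ≡ 54^{95} ≡ 9 (mod 97). Verify: 54 × 9 = 486 ≡ 1 (mod 97)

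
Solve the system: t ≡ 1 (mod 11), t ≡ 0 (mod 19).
M = 11 × 19 = 209. M₁ = 19, y₁ ≡ 7 (mod 11). M₂ = 11, y₂ ≡ 7 (mod 19). t = 1×19×7 + 0×11×7 ≡ 133 (mod 209)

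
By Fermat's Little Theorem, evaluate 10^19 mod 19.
By Fermat: 10^{18} ≡ 1 (mod 19). So 10^{19} = 10^{18} · 10^{1} ≡ 10^{1} ≡ 10 (mod 19)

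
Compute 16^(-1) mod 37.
Since 37 is prime, by Fermat 16^(-1) ≡ 16^{35} ≡ 7 mod 37. Verify: 16 × 7 = 112 ≡ 1 mod 37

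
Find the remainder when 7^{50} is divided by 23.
By Fermat: 7^{22} ≡ 1 mod 23. 50 = 2×22 + 6. So 7^{50} ≡ 7^{6} ≡ 4 mod 23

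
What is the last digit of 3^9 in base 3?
By repeated squaring mod 3: 3^{1}≡0, 3^{2}≡0, 3^{4}≡0, 3^{8}≡0. Then 3^{9} = 3^{8+1} ≡ 0 × 0 ≡ 0 mod 3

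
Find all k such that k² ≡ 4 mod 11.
The square roots of 4 mod 11 are 9 and 2. Verify: 9² = 81 ≡ 4 mod 11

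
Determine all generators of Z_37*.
There are φ(36) = 12 primitive roots mod 37: {2, 5, 13, 15, 17, 18, 19, 20, 22, 24, 32, 35}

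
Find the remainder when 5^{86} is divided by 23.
By Fermat: 5^{22} ≡ 1 (mod 23). 86 = 3×22 + 20. So 5^{86} ≡ 5^{20} ≡ 12 (mod 23)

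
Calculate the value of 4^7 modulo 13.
By repeated squaring (mod 13): 4^{1}≡4, 4^{2}≡3, 4^{4}≡9. Then 4^{7} = 4^{4+2+1} ≡ 9 × 3 × 4 ≡ 4 (mod 13)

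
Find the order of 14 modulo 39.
Powers of 14 mod 39: 14^1≡14, 14^2≡1. ord_39(14) = 2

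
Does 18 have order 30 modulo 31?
18^{15} ≡ 1 mod 31 and 15 < 30, so ord_31(18) = 15 ≠ 30 and 18 is not a primitive root.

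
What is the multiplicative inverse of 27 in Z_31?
Since 31 is prime, by Fermat 27^(-1) ≡ 27^{29} ≡ 23 (mod 31). Verify: 27 × 23 = 621 ≡ 1 (mod 31)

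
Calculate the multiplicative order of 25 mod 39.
Powers of 25 mod 39: 25^1≡25, 25^2≡1. So the order of 25 is 2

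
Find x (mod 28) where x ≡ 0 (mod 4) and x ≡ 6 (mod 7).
M = 4 × 7 = 28. M₁ = 7, y₁ ≡ 3 (mod 4). M₂ = 4, y₂ ≡ 2 (mod 7). x = 0×7×3 + 6×4×2 ≡ 20 (mod 28)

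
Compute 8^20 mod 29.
By repeated squaring mod 29: 8^{1}≡8, 8^{2}≡6, 8^{4}≡7, 8^{8}≡20, 8^{16}≡23. Then 8^{20} = 8^{16+4} ≡ 23 × 7 ≡ 16 mod 29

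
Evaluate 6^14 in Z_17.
By repeated squaring (mod 17): 6^{1}≡6, 6^{2}≡2, 6^{4}≡4, 6^{8}≡16. Then 6^{14} = 6^{8+4+2} ≡ 16 × 4 × 2 ≡ 9 (mod 17)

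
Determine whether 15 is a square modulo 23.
By Euler's criterion: 15^{11} ≡ 22 (mod 23). Since this equals -1 (≡ 22), 15 is not a QR.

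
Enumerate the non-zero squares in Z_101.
QRs mod 101: {1, 4, 5, 6, 9, 13, 14, 16, 17, 19, 20, 21, 22, 23, 24, 25, 30, 31, 33, 36, 37, 43, 45, 47, 49, 52, 54, 56, 58, 64, 65, 68, 70, 71, 76, 77, 78, 79, 80, 81, 82, 84, 85, 87, 88, 92, 95, 96, 97, 100}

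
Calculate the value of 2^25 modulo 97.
By repeated squaring (mod 97): 2^{1}≡2, 2^{2}≡4, 2^{4}≡16, 2^{8}≡62, 2^{16}≡61. Then 2^{25} = 2^{16+8+1} ≡ 61 × 62 × 2 ≡ 95 (mod 97)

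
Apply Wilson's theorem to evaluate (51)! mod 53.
(52)! = (51)! × (52) ≡ -1 mod 53. So (51)! ≡ -1 × (52)^(-1) ≡ (-1)×(-1) = 1 mod 53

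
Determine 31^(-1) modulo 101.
Since 101 is prime, by Fermat 31^(-1) ≡ 31^{99} ≡ 88 (mod 101). Verify: 31 × 88 = 2728 ≡ 1 (mod 101)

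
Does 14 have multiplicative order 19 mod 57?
Powers of 14 mod 57: 14^1≡14, 14^2≡25, 14^3≡8, 14^4≡55, 14^5≡29, 14^6≡7, 14^7≡41, 14^8≡4, 14^9≡56, 14^10≡43, 14^11≡32, 14^12≡49, 14^13≡2, 14^14≡28, 14^15≡50, 14^16≡16, 14^17≡53, 14^18≡1. Already 14^18≡1, so the order is 18 < 19. No, the actual order is 18.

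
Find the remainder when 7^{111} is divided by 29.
By Fermat: 7^{28} ≡ 1 mod 29. 111 = 3×28 + 27. So 7^{111} ≡ 7^{27} ≡ 25 mod 29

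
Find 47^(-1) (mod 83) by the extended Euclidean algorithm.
Extended GCD: 47(-30) + 83(17) = 1. So 47^(-1) ≡ -30 ≡ 53 (mod 83). Verify: 47 × 53 = 2491 ≡ 1 (mod 83)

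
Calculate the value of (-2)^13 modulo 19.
By repeated squaring (mod 19): (-2)^{1}≡17, (-2)^{2}≡4, (-2)^{4}≡16, (-2)^{8}≡9. Then (-2)^{13} = (-2)^{8+4+1} ≡ 9 × 16 × 17 ≡ 16 (mod 19)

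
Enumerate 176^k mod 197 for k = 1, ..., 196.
176^1, 176^2, ..., 176^{196} mod 197: [176, 47, 195, 42, 103, 4, 113, 188, 189, 168, 18, 16, 58, 161, 165, 81, 72, 64, 35, 53, 69, 127, 91, 59, 140, 15, 79, 114, 167, 39, 166, 60, 119, 62, 77, 156, 73, 43, 82, 51, 111, 33, 95, 172, 131, 7, 50, 132, 183, 97, 130, 28, 3, 134, 141, 191, 126, 112, 12, 142, 170, 173, 110, 54, 48, 174, 89, 101, 46, 19, 192, 105, 159, 10, 184, 76, 177, 26, 45, 40, 145, 107, 117, 104, 180, 160, 186, 34, 74, 22, 129, 49, 153, 136, 99, 88, 122, 196, 21, 150, 2, 155, 94, 193, 84, 9, 8, 29, 179, 181, 139, 36, 32, 116, 125, 133, 162, 144, 128, 70, 106, 138, 57, 182, 118, 83, 30, 158, 31, 137, 78, 135, 120, 41, 124, 154, 115, 146, 86, 164, 102, 25, 66, 190, 147, 65, 14, 100, 67, 169, 194, 63, 56, 6, 71, 85, 185, 55, 27, 24, 87, 143, 149, 23, 108, 96, 151, 178, 5, 92, 38, 187, 13, 121, 20, 171, 152, 157, 52, 90, 80, 93, 17, 37, 11, 163, 123, 175, 68, 148, 44, 61, 98, 109, 75, 1]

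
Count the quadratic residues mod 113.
The squaring map on Z_113* is 2-to-1, so there are (112)/2 = 56 QRs.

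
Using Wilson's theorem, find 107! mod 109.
(108)! = (107)! × (108) ≡ -1 (mod 109). So (107)! ≡ -1 × (108)^(-1) ≡ (-1)×(-1) = 1 (mod 109)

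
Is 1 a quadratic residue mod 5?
By Euler's criterion: 1^{2} ≡ 1 (mod 5). Since this equals 1, 1 is a QR.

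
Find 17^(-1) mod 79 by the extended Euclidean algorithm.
Extended GCD: 17(14) + 79(-3) = 1. So 17^(-1) ≡ 14 mod 79. Verify: 17 × 14 = 238 ≡ 1 mod 79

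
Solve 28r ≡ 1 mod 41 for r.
Since 41 is prime, by Fermat 28^(-1) ≡ 28^{39} ≡ 22 mod 41. Verify: 28 × 22 = 616 ≡ 1 mod 41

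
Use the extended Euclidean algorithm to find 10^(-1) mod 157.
Extended GCD: 10(-47) + 157(3) = 1. So 10^(-1) ≡ -47 ≡ 110 mod 157. Verify: 10 × 110 = 1100 ≡ 1 mod 157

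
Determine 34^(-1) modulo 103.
Since 103 is prime, by Fermat 34^(-1) ≡ 34^{101} ≡ 100 (mod 103). Verify: 34 × 100 = 3400 ≡ 1 (mod 103)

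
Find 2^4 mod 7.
2^{4} = 16 ≡ 2 mod 7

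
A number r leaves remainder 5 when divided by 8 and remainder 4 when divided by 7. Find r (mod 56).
M = 8 × 7 = 56. M₁ = 7, y₁ ≡ 7 (mod 8). M₂ = 8, y₂ ≡ 1 (mod 7). r = 5×7×7 + 4×8×1 ≡ 53 (mod 56)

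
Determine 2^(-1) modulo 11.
Since 11 is prime, by Fermat 2^(-1) ≡ 2^{9} ≡ 6 (mod 11). Verify: 2 × 6 = 12 ≡ 1 (mod 11)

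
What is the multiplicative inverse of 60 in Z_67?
Since 67 is prime, by Fermat 60^(-1) ≡ 60^{65} ≡ 19 mod 67. Verify: 60 × 19 = 1140 ≡ 1 mod 67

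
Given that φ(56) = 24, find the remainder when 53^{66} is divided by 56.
By Euler: 53^{24} ≡ 1 (mod 56) since gcd(53, 56) = 1. 66 = 2×24 + 18. So 53^{66} ≡ 53^{18} ≡ 1 (mod 56)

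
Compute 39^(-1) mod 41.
Since 41 is prime, by Fermat 39^(-1) ≡ 39^{39} ≡ 20 mod 41. Verify: 39 × 20 = 780 ≡ 1 mod 41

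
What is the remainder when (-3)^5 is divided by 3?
By repeated squaring (mod 3): (-3)^{1}≡0, (-3)^{2}≡0, (-3)^{4}≡0. Then (-3)^{5} = (-3)^{4+1} ≡ 0 × 0 ≡ 0 (mod 3)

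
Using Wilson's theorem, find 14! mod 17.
(16)! = (14)! × (15) × (16) ≡ -1 mod 17. So (14)! ≡ -1 × [(16)(15)]^(-1) ≡ 8 mod 17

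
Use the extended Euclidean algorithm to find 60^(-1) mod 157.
Extended GCD: 60(-34) + 157(13) = 1. So 60^(-1) ≡ -34 ≡ 123 (mod 157). Verify: 60 × 123 = 7380 ≡ 1 (mod 157)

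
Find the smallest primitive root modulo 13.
g = 2. For each prime q|12: 2^{6}≡12, 2^{4}≡3, none ≡ 1, so ord_13(2) = 12 and 2 is a primitive root.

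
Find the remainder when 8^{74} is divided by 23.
By Fermat: 8^{22} ≡ 1 (mod 23). 74 = 3×22 + 8. So 8^{74} ≡ 8^{8} ≡ 4 (mod 23)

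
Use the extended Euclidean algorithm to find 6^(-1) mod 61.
Extended GCD: 6(-10) + 61(1) = 1. So 6^(-1) ≡ -10 ≡ 51 (mod 61). Verify: 6 × 51 = 306 ≡ 1 (mod 61)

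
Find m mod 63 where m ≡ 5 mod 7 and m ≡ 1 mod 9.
M = 7 × 9 = 63. M₁ = 9, y₁ ≡ 4 mod 7. M₂ = 7, y₂ ≡ 4 mod 9. m = 5×9×4 + 1×7×4 ≡ 19 mod 63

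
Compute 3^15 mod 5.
Using Fermat: 3^{4} ≡ 1 (mod 5). 15 ≡ 3 (mod 4). So 3^{15} ≡ 3^{3} ≡ 2 (mod 5)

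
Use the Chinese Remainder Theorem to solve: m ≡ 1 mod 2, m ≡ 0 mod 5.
M = 2 × 5 = 10. M₁ = 5, y₁ ≡ 1 mod 2. M₂ = 2, y₂ ≡ 3 mod 5. m = 1×5×1 + 0×2×3 ≡ 5 mod 10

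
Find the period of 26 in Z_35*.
Powers of 26 mod 35: 26^1≡26, 26^2≡11, 26^3≡6, 26^4≡16, 26^5≡31, 26^6≡1. So the order of 26 is 6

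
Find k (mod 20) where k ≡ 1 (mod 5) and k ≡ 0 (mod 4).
M = 5 × 4 = 20. M₁ = 4, y₁ ≡ 4 (mod 5). M₂ = 5, y₂ ≡ 1 (mod 4). k = 1×4×4 + 0×5×1 ≡ 16 (mod 20)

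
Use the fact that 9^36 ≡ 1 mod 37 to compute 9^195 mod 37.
By Fermat: 9^{36} ≡ 1 mod 37. 195 ≡ 15 mod 36. So 9^{195} ≡ 9^{15} ≡ 10 mod 37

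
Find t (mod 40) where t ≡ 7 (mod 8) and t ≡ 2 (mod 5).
M = 8 × 5 = 40. M₁ = 5, y₁ ≡ 5 (mod 8). M₂ = 8, y₂ ≡ 2 (mod 5). t = 7×5×5 + 2×8×2 ≡ 7 (mod 40)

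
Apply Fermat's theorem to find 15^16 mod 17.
By Fermat's Little Theorem, 15^{16} ≡ 1 mod 17 since 17 is prime and gcd(15, 17) = 1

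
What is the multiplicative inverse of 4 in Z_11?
Since 11 is prime, by Fermat 4^(-1) ≡ 4^{9} ≡ 3 mod 11. Verify: 4 × 3 = 12 ≡ 1 mod 11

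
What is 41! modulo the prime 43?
(42)! = (41)! × (42) ≡ -1 (mod 43). So (41)! ≡ -1 × (42)^(-1) ≡ (-1)×(-1) = 1 (mod 43)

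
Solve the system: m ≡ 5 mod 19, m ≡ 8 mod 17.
M = 19 × 17 = 323. M₁ = 17, y₁ ≡ 9 mod 19. M₂ = 19, y₂ ≡ 9 mod 17. m = 5×17×9 + 8×19×9 ≡ 195 mod 323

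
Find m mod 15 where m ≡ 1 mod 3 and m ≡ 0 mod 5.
M = 3 × 5 = 15. M₁ = 5, y₁ ≡ 2 mod 3. M₂ = 3, y₂ ≡ 2 mod 5. m = 1×5×2 + 0×3×2 ≡ 10 mod 15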